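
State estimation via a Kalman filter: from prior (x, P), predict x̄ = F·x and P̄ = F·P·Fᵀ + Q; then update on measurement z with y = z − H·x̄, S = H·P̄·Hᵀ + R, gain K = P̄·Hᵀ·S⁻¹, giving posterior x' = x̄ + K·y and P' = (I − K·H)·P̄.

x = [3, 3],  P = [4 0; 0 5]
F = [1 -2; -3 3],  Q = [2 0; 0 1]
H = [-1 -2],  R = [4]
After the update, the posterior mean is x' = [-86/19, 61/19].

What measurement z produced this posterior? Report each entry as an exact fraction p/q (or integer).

z = [-2]

x̄ = F·x = [-3, 0]
P̄ = F·P·Fᵀ + Q = [26 -42; -42 82]
S = H·P̄·Hᵀ + R = [190]
K = P̄·Hᵀ·S⁻¹ = [29/95; -61/95]
x' − x̄ = [-29/19, 61/19] = K·y
y = (KᵀK)⁻¹·Kᵀ·(x' − x̄) = [-5]
z = y + H·x̄ = [-5] + [3] = [-2]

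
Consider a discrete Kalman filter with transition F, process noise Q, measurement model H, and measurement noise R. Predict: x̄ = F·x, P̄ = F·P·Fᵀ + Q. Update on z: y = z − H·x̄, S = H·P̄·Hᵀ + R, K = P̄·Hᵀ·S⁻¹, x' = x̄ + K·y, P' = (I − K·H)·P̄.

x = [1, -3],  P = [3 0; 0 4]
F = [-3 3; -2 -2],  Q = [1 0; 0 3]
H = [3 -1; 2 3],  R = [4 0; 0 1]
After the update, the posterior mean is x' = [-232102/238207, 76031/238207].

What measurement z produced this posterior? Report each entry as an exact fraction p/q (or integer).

x̄ = F·x = [-12, 4]
P̄ = F·P·Fᵀ + Q = [64 -6; -6 31]
S = H·P̄·Hᵀ + R = [647 249; 249 464]
K = P̄·Hᵀ·S⁻¹ = [64482/238207 21868/238207; -42905/238207 64608/238207]
x' − x̄ = [2626382/238207, -876797/238207] = K·y
y = (KᵀK)⁻¹·Kᵀ·(x' − x̄) = [37, 11]
z = y + H·x̄ = [37, 11] + [-40, -12] = [-3, -1]

z = [-3, -1]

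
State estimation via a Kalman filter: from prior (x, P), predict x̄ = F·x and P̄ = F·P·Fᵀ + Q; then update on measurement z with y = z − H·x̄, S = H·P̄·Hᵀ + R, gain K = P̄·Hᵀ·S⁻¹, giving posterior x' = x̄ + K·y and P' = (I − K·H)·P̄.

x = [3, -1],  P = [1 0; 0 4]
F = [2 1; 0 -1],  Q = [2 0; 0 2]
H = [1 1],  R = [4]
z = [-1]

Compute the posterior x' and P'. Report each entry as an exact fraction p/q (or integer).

x' = [3/2, -1/6]
P' = [7 -5; -5 17/3]

x̄ = F·x = [5, 1]
P̄ = F·P·Fᵀ + Q = [10 -4; -4 6]
y = z − H·x̄ = [-7]
S = H·P̄·Hᵀ + R = [12]
K = P̄·Hᵀ·S⁻¹ = [1/2; 1/6]
x' = x̄ + K·y = [3/2, -1/6]
P' = (I − K·H)·P̄ = [7 -5; -5 17/3]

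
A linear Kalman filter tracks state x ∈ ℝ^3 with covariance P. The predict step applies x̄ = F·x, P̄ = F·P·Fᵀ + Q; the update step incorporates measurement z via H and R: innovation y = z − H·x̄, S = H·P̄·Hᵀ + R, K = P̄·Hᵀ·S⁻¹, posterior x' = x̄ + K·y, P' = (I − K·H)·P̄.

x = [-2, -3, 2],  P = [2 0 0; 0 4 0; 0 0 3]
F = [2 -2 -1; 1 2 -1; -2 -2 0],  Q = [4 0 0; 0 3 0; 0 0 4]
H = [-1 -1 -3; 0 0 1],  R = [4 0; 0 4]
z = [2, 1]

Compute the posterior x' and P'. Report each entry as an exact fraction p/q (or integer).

x̄ = F·x = [0, -10, 10]
P̄ = F·P·Fᵀ + Q = [31 -9 8; -9 24 -20; 8 -20 28]
y = z − H·x̄ = [22, -9]
S = H·P̄·Hᵀ + R = [221 -72; -72 32]
K = P̄·Hᵀ·S⁻¹ = [-28/59 -193/236; 0 -5/8; -9/59 251/472]
x' = x̄ + K·y = [-727/236, -35/8, 877/472]
P' = (I − K·H)·P̄ = [927/59 -4 -193/59; -4 23/2 -5/2; -193/59 -5/2 251/118]

x' = [-727/236, -35/8, 877/472]
P' = [927/59 -4 -193/59; -4 23/2 -5/2; -193/59 -5/2 251/118]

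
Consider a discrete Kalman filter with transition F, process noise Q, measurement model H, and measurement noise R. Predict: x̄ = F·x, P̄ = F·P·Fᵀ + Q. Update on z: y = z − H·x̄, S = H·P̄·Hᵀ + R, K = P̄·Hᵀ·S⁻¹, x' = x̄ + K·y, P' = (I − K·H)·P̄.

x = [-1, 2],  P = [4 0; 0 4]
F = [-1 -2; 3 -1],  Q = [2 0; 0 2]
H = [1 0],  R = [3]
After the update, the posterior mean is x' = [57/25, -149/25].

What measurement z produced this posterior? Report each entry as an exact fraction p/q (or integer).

z = [3]

x̄ = F·x = [-3, -5]
P̄ = F·P·Fᵀ + Q = [22 -4; -4 42]
S = H·P̄·Hᵀ + R = [25]
K = P̄·Hᵀ·S⁻¹ = [22/25; -4/25]
x' − x̄ = [132/25, -24/25] = K·y
y = (KᵀK)⁻¹·Kᵀ·(x' − x̄) = [6]
z = y + H·x̄ = [6] + [-3] = [3]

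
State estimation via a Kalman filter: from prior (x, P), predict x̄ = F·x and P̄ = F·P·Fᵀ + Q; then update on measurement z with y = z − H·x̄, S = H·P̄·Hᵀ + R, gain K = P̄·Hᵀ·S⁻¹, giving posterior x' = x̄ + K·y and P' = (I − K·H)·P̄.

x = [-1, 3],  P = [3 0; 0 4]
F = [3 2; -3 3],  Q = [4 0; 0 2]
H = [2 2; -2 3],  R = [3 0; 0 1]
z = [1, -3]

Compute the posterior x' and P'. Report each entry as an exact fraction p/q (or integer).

x̄ = F·x = [3, 12]
P̄ = F·P·Fᵀ + Q = [47 -3; -3 65]
y = z − H·x̄ = [-29, -33]
S = H·P̄·Hᵀ + R = [427 196; 196 810]
K = P̄·Hᵀ·S⁻¹ = [45734/153727 -8747/43922; 30522/153727 8789/43922]
x' = x̄ + K·y = [290347/307454, -111087/307454]
P' = (I − K·H)·P̄ = [94567/307454 42635/307454; 42635/307454 48931/307454]

x' = [290347/307454, -111087/307454]
P' = [94567/307454 42635/307454; 42635/307454 48931/307454]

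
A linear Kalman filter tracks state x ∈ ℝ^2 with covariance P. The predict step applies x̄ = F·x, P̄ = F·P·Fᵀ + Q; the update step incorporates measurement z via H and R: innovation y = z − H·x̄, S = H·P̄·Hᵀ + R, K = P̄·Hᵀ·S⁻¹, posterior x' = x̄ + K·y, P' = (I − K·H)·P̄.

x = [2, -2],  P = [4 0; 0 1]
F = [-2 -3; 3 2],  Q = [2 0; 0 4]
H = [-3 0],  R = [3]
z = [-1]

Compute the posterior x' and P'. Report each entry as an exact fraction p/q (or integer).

x̄ = F·x = [2, 2]
P̄ = F·P·Fᵀ + Q = [27 -30; -30 44]
y = z − H·x̄ = [5]
S = H·P̄·Hᵀ + R = [246]
K = P̄·Hᵀ·S⁻¹ = [-27/82; 15/41]
x' = x̄ + K·y = [29/82, 157/41]
P' = (I − K·H)·P̄ = [27/82 -15/41; -15/41 454/41]

x' = [29/82, 157/41]
P' = [27/82 -15/41; -15/41 454/41]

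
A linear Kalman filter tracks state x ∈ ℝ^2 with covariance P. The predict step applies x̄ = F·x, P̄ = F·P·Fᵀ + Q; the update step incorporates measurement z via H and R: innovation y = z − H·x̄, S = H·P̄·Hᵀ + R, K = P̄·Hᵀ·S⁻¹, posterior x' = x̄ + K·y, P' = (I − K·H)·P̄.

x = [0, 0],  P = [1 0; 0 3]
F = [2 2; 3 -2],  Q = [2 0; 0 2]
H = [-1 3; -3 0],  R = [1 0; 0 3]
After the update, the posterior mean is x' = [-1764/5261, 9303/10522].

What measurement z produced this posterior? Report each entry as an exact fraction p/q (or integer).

x̄ = F·x = [0, 0]
P̄ = F·P·Fᵀ + Q = [18 -6; -6 23]
S = H·P̄·Hᵀ + R = [262 108; 108 165]
K = P̄·Hᵀ·S⁻¹ = [-18/5261 -1710/5261; 3477/10522 -564/5261]
x' − x̄ = [-1764/5261, 9303/10522] = K·y
y = (KᵀK)⁻¹·Kᵀ·(x' − x̄) = [3, 1]
z = y + H·x̄ = [3, 1] + [0, 0] = [3, 1]

z = [3, 1]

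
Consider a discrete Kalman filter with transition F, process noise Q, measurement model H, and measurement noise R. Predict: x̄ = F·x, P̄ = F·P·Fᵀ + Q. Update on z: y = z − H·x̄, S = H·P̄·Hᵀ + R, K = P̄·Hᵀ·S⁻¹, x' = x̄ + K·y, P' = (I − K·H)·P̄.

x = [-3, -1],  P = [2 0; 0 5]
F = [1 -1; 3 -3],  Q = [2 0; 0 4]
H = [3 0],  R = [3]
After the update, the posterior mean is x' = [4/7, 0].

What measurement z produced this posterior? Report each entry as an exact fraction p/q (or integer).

z = [2]

x̄ = F·x = [-2, -6]
P̄ = F·P·Fᵀ + Q = [9 21; 21 67]
S = H·P̄·Hᵀ + R = [84]
K = P̄·Hᵀ·S⁻¹ = [9/28; 3/4]
x' − x̄ = [18/7, 6] = K·y
y = (KᵀK)⁻¹·Kᵀ·(x' − x̄) = [8]
z = y + H·x̄ = [8] + [-6] = [2]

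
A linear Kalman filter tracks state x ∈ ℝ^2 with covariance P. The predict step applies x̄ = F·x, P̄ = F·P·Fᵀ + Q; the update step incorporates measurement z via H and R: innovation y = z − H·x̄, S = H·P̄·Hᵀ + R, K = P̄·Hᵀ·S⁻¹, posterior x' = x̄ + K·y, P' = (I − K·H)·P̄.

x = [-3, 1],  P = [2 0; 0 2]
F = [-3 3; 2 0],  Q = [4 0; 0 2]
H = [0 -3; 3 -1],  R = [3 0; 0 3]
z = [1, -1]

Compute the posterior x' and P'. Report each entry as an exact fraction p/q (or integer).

x̄ = F·x = [12, -6]
P̄ = F·P·Fᵀ + Q = [40 -12; -12 10]
y = z − H·x̄ = [-17, -43]
S = H·P̄·Hᵀ + R = [93 138; 138 445]
K = P̄·Hᵀ·S⁻¹ = [-732/7447 2436/7447; -2334/7447 -46/7447]
x' = x̄ + K·y = [-2940/7447, -3026/7447]
P' = (I − K·H)·P̄ = [2680/7447 732/7447; 732/7447 2334/7447]

x' = [-2940/7447, -3026/7447]
P' = [2680/7447 732/7447; 732/7447 2334/7447]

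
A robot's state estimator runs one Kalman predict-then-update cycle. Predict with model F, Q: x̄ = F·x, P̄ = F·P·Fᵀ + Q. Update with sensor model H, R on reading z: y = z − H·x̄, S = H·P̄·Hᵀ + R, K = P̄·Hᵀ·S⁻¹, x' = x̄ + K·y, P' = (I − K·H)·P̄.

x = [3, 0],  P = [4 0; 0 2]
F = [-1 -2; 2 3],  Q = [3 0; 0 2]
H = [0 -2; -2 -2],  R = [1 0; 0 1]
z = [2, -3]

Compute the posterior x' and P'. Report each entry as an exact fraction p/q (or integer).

x̄ = F·x = [-3, 6]
P̄ = F·P·Fᵀ + Q = [15 -20; -20 36]
y = z − H·x̄ = [14, 3]
S = H·P̄·Hᵀ + R = [145 64; 64 45]
K = P̄·Hᵀ·S⁻¹ = [1160/2429 -1110/2429; -1192/2429 -32/2429]
x' = x̄ + K·y = [5623/2429, -2210/2429]
P' = (I − K·H)·P̄ = [1135/2429 -580/2429; -580/2429 596/2429]

x' = [5623/2429, -2210/2429]
P' = [1135/2429 -580/2429; -580/2429 596/2429]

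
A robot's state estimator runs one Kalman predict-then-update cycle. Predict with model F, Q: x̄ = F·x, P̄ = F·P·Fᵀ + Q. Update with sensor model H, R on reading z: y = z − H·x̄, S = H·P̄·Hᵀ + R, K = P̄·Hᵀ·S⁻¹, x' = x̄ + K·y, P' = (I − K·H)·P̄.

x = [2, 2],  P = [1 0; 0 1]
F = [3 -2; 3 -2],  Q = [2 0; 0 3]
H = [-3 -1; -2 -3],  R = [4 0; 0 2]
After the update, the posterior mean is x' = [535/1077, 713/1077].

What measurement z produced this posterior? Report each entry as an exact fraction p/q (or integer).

z = [-2, -3]

x̄ = F·x = [2, 2]
P̄ = F·P·Fᵀ + Q = [15 13; 13 16]
S = H·P̄·Hᵀ + R = [233 281; 281 362]
K = P̄·Hᵀ·S⁻¹ = [-1607/5385 221/5385; 884/5385 -1787/5385]
x' − x̄ = [-1619/1077, -1441/1077] = K·y
y = (KᵀK)⁻¹·Kᵀ·(x' − x̄) = [6, 7]
z = y + H·x̄ = [6, 7] + [-8, -10] = [-2, -3]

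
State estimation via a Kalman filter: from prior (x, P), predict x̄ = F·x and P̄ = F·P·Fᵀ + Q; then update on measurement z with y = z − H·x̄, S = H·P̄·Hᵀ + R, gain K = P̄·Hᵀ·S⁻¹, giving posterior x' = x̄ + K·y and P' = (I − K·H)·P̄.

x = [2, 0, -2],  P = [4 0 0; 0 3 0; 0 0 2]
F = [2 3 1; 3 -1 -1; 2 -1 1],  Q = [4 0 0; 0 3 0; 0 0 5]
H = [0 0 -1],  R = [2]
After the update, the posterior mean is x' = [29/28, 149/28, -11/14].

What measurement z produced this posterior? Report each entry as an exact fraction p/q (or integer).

z = [1]

x̄ = F·x = [2, 8, 2]
P̄ = F·P·Fᵀ + Q = [49 13 9; 13 44 25; 9 25 26]
S = H·P̄·Hᵀ + R = [28]
K = P̄·Hᵀ·S⁻¹ = [-9/28; -25/28; -13/14]
x' − x̄ = [-27/28, -75/28, -39/14] = K·y
y = (KᵀK)⁻¹·Kᵀ·(x' − x̄) = [3]
z = y + H·x̄ = [3] + [-2] = [1]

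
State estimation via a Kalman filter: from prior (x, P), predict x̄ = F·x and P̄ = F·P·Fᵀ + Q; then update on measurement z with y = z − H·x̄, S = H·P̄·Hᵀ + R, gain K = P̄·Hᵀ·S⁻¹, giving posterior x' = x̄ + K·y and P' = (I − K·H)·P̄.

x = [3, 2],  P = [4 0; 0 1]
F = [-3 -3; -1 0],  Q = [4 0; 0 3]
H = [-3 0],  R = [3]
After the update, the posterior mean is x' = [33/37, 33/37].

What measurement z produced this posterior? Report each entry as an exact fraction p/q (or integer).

x̄ = F·x = [-15, -3]
P̄ = F·P·Fᵀ + Q = [49 12; 12 7]
S = H·P̄·Hᵀ + R = [444]
K = P̄·Hᵀ·S⁻¹ = [-49/148; -3/37]
x' − x̄ = [588/37, 144/37] = K·y
y = (KᵀK)⁻¹·Kᵀ·(x' − x̄) = [-48]
z = y + H·x̄ = [-48] + [45] = [-3]

z = [-3]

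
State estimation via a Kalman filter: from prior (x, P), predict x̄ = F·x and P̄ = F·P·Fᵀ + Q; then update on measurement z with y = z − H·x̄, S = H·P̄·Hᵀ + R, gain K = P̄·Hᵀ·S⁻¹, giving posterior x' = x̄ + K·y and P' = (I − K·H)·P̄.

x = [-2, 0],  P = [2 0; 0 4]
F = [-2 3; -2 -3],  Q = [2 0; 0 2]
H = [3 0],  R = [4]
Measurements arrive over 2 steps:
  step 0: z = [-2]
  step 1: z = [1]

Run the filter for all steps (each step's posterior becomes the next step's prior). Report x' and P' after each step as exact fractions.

step 0: x̄ = F·x = [4, 4]
step 0: P̄ = F·P·Fᵀ + Q = [46 -28; -28 46]
step 0: y = z − H·x̄ = [-14]
step 0: S = H·P̄·Hᵀ + R = [418]
step 0: K = P̄·Hᵀ·S⁻¹ = [69/209; -42/209]
step 0: x' = x̄ + K·y = [-130/209, 1424/209]
step 0: P' = (I − K·H)·P̄ = [92/209 -56/209; -56/209 6086/209]
step 1: x̄ = F·x = [412/19, -4012/209]
step 1: P̄ = F·P·Fᵀ + Q = [5112/19 -4946/19; -4946/19 54888/209]
step 1: y = z − H·x̄ = [-1217/19]
step 1: S = H·P̄·Hᵀ + R = [46084/19]
step 1: K = P̄·Hᵀ·S⁻¹ = [3834/11521; -7419/23042]
step 1: x' = x̄ + K·y = [4246/11521, 361771/253462]
step 1: P' = (I − K·H)·P̄ = [5112/11521 -4946/11521; -4946/11521 1416183/126731]

step 0: x' = [-130/209, 1424/209], P' = [92/209 -56/209; -56/209 6086/209]
step 1: x' = [4246/11521, 361771/253462], P' = [5112/11521 -4946/11521; -4946/11521 1416183/126731]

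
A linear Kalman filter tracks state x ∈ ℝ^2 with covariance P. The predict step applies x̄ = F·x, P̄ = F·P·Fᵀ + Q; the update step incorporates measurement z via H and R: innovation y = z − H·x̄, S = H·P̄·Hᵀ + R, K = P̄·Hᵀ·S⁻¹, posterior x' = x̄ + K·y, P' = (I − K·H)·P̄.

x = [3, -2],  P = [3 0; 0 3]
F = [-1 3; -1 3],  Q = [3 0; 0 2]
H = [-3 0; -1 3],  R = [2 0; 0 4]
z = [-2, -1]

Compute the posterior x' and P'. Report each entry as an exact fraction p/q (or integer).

x' = [4272/7057, -1011/7057]
P' = [1536/7057 588/7057; 588/7057 3092/7057]

x̄ = F·x = [-9, -9]
P̄ = F·P·Fᵀ + Q = [33 30; 30 32]
y = z − H·x̄ = [-29, 17]
S = H·P̄·Hᵀ + R = [299 -171; -171 145]
K = P̄·Hᵀ·S⁻¹ = [-2304/7057 57/7057; -882/7057 2172/7057]
x' = x̄ + K·y = [4272/7057, -1011/7057]
P' = (I − K·H)·P̄ = [1536/7057 588/7057; 588/7057 3092/7057]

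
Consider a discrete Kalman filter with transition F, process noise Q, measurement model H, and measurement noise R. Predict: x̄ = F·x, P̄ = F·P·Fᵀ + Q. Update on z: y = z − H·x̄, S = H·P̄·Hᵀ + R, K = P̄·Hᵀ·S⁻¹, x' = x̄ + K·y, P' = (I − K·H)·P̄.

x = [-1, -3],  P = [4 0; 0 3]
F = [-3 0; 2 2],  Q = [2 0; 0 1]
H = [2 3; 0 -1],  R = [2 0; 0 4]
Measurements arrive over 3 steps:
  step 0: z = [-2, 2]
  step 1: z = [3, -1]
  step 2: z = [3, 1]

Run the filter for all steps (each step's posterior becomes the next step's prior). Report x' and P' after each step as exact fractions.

step 0: x' = [11/5, -982/445], P' = [38/5 -24/5; -24/5 4324/1335]
step 1: x' = [1455135/735929, -313207/735929], P' = [3852176/735929 -2285232/735929; -2285232/735929 1495484/735929]
step 2: x' = [112988409/276895363, 198945809/276895363], P' = [1449965518/276895363 -862069656/276895363; -862069656/276895363 565020852/276895363]

step 0: x̄ = F·x = [3, -8]
step 0: P̄ = F·P·Fᵀ + Q = [38 -24; -24 29]
step 0: y = z − H·x̄ = [16, -6]
step 0: S = H·P̄·Hᵀ + R = [127 -39; -39 33]
step 0: K = P̄·Hᵀ·S⁻¹ = [2/5 6/5; 26/445 -1081/1335]
step 0: x' = x̄ + K·y = [11/5, -982/445]
step 0: P' = (I − K·H)·P̄ = [38/5 -24/5; -24/5 4324/1335]
step 1: x̄ = F·x = [-33/5, -6/445]
step 1: P̄ = F·P·Fᵀ + Q = [352/5 -84/5; -84/5 7951/1335]
step 1: y = z − H·x̄ = [7227/445, -451/445]
step 1: S = H·P̄·Hᵀ + R = [60343/445 7001/445; 7001/445 13291/1335]
step 1: K = P̄·Hᵀ·S⁻¹ = [424328/735929 571308/735929; -42006/735929 -373871/735929]
step 1: x' = x̄ + K·y = [1455135/735929, -313207/735929]
step 1: P' = (I − K·H)·P̄ = [3852176/735929 -2285232/735929; -2285232/735929 1495484/735929]
step 2: x̄ = F·x = [-4365405/735929, 2283856/735929]
step 2: P̄ = F·P·Fᵀ + Q = [36141442/735929 -9401664/735929; -9401664/735929 3844713/735929]
step 2: y = z − H·x̄ = [4087029/735929, 3019785/735929]
step 2: S = H·P̄·Hᵀ + R = [67820075/735929 7269189/735929; 7269189/735929 6788429/735929]
step 2: K = P̄·Hᵀ·S⁻¹ = [156861034/276895363 215517414/276895363; -14538378/276895363 -141255213/276895363]
step 2: x' = x̄ + K·y = [112988409/276895363, 198945809/276895363]
step 2: P' = (I − K·H)·P̄ = [1449965518/276895363 -862069656/276895363; -862069656/276895363 565020852/276895363]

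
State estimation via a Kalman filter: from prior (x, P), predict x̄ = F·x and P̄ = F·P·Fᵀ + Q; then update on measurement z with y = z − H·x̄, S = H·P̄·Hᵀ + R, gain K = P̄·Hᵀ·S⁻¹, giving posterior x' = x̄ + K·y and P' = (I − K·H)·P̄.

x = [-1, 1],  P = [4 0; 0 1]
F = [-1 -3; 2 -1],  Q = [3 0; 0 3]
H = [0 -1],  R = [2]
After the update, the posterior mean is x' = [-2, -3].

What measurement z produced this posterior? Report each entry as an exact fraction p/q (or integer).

z = [3]

x̄ = F·x = [-2, -3]
P̄ = F·P·Fᵀ + Q = [16 -5; -5 20]
S = H·P̄·Hᵀ + R = [22]
K = P̄·Hᵀ·S⁻¹ = [5/22; -10/11]
x' − x̄ = [0, 0] = K·y
y = (KᵀK)⁻¹·Kᵀ·(x' − x̄) = [0]
z = y + H·x̄ = [0] + [3] = [3]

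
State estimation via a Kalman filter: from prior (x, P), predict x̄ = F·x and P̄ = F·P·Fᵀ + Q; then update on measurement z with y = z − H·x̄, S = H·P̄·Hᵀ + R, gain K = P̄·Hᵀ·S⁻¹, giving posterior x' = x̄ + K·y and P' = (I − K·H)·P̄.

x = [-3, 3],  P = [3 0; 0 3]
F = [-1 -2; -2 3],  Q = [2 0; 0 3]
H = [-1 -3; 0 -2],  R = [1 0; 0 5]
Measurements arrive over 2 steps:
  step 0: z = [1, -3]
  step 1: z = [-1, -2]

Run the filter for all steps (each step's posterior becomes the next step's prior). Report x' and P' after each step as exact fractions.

step 0: x̄ = F·x = [-3, 15]
step 0: P̄ = F·P·Fᵀ + Q = [17 -12; -12 42]
step 0: y = z − H·x̄ = [43, 27]
step 0: S = H·P̄·Hᵀ + R = [324 228; 228 173]
step 0: K = P̄·Hᵀ·S⁻¹ = [-2185/4068 287/339; -95/678 -34/113]
step 0: x' = x̄ + K·y = [-13171/4068, 577/678]
step 0: P' = (I − K·H)·P̄ = [28015/4068 -1435/678; -1435/678 85/113]
step 1: x̄ = F·x = [6247/4068, 9182/1017]
step 1: P̄ = F·P·Fᵀ + Q = [13951/4068 7265/1017; 7265/1017 63781/1017]
step 1: y = z − H·x̄ = [112363/4068, 16330/1017]
step 1: S = H·P̄·Hᵀ + R = [2488495/4068 397216/1017; 397216/1017 260209/1017]
step 1: K = P̄·Hᵀ·S⁻¹ = [-3175027/16132343 3945938/16132343; -3972160/16132343 -1844934/16132343]
step 1: x' = x̄ + K·y = [435560/16132343, 6311158/16132343]
step 1: P' = (I − K·H)·P̄ = [32769562/16132343 -9864845/16132343; -9864845/16132343 4612335/16132343]

step 0: x' = [-13171/4068, 577/678], P' = [28015/4068 -1435/678; -1435/678 85/113]
step 1: x' = [435560/16132343, 6311158/16132343], P' = [32769562/16132343 -9864845/16132343; -9864845/16132343 4612335/16132343]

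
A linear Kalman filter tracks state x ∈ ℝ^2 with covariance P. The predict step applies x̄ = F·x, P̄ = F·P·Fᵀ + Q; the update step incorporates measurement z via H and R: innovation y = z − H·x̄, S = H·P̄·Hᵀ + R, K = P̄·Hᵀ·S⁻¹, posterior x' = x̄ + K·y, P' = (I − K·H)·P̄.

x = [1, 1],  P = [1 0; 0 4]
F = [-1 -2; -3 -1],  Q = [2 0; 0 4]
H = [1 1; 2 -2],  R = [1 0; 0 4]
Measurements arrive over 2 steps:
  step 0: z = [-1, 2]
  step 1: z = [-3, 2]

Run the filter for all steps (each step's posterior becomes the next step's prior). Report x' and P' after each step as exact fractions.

step 0: x' = [-39/881, -932/881], P' = [423/881 11/881; 11/881 421/881]
step 1: x' = [-103271/141503, -269053/141503], P' = [62493/141503 2188/141503; 2188/141503 66398/141503]

step 0: x̄ = F·x = [-3, -4]
step 0: P̄ = F·P·Fᵀ + Q = [19 11; 11 17]
step 0: y = z − H·x̄ = [6, 0]
step 0: S = H·P̄·Hᵀ + R = [59 4; 4 60]
step 0: K = P̄·Hᵀ·S⁻¹ = [434/881 206/881; 432/881 -205/881]
step 0: x' = x̄ + K·y = [-39/881, -932/881]
step 0: P' = (I − K·H)·P̄ = [423/881 11/881; 11/881 421/881]
step 1: x̄ = F·x = [1903/881, 1049/881]
step 1: P̄ = F·P·Fᵀ + Q = [3913/881 2188/881; 2188/881 7818/881]
step 1: y = z − H·x̄ = [-5595/881, 54/881]
step 1: S = H·P̄·Hᵀ + R = [16988/881 -7810/881; -7810/881 32944/881]
step 1: K = P̄·Hᵀ·S⁻¹ = [911/1993 60305/283006; 966/1993 -32105/141503]
step 1: x' = x̄ + K·y = [-103271/141503, -269053/141503]
step 1: P' = (I − K·H)·P̄ = [62493/141503 2188/141503; 2188/141503 66398/141503]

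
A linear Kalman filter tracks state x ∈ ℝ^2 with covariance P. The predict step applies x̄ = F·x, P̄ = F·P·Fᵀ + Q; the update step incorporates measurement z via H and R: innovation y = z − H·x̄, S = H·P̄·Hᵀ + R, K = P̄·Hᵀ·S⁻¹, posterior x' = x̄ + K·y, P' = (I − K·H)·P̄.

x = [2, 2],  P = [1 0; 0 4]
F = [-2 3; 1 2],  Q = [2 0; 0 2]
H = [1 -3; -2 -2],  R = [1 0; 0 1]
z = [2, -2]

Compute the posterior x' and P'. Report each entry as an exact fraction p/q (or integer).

x' = [11950/10299, -1895/10299]
P' = [2062/10299 -146/10299; -146/10299 1589/20598]

x̄ = F·x = [2, 6]
P̄ = F·P·Fᵀ + Q = [42 22; 22 19]
y = z − H·x̄ = [18, 14]
S = H·P̄·Hᵀ + R = [82 118; 118 421]
K = P̄·Hᵀ·S⁻¹ = [2500/10299 -3832/10299; -5059/20598 -1297/10299]
x' = x̄ + K·y = [11950/10299, -1895/10299]
P' = (I − K·H)·P̄ = [2062/10299 -146/10299; -146/10299 1589/20598]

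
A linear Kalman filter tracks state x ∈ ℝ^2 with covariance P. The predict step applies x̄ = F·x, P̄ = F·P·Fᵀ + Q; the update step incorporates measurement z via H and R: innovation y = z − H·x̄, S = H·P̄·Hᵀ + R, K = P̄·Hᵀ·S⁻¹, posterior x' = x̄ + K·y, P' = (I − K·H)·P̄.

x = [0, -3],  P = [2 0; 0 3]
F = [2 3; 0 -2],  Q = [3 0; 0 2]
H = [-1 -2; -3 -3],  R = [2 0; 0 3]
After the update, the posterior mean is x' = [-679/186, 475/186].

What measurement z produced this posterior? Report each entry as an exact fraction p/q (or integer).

x̄ = F·x = [-9, 6]
P̄ = F·P·Fᵀ + Q = [38 -18; -18 14]
S = H·P̄·Hᵀ + R = [24 36; 36 147]
K = P̄·Hᵀ·S⁻¹ = [311/372 -19/31; -317/372 9/31]
x' − x̄ = [995/186, -641/186] = K·y
y = (KᵀK)⁻¹·Kᵀ·(x' − x̄) = [2, -6]
z = y + H·x̄ = [2, -6] + [-3, 9] = [-1, 3]

z = [-1, 3]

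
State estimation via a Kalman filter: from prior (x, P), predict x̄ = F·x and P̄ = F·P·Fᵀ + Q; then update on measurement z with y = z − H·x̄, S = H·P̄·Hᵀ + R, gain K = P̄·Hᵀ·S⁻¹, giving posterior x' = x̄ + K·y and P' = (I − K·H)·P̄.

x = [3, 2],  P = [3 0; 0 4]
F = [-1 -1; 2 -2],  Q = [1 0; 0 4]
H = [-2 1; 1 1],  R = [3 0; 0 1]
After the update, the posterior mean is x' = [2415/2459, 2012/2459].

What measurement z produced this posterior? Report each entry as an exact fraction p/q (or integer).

z = [-2, 2]

x̄ = F·x = [-5, 2]
P̄ = F·P·Fᵀ + Q = [8 2; 2 32]
S = H·P̄·Hᵀ + R = [59 14; 14 45]
K = P̄·Hᵀ·S⁻¹ = [-770/2459 786/2459; 784/2459 1614/2459]
x' − x̄ = [14710/2459, -2906/2459] = K·y
y = (KᵀK)⁻¹·Kᵀ·(x' − x̄) = [-14, 5]
z = y + H·x̄ = [-14, 5] + [12, -3] = [-2, 2]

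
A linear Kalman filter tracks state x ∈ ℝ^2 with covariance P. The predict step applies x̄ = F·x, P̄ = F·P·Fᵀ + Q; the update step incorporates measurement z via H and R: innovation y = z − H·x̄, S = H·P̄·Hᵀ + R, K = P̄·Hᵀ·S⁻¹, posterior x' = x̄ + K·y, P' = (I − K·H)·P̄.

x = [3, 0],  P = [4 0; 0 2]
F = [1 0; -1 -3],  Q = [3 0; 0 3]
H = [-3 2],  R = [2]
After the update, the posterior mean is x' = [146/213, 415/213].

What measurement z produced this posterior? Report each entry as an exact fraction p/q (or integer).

z = [2]

x̄ = F·x = [3, -3]
P̄ = F·P·Fᵀ + Q = [7 -4; -4 25]
S = H·P̄·Hᵀ + R = [213]
K = P̄·Hᵀ·S⁻¹ = [-29/213; 62/213]
x' − x̄ = [-493/213, 1054/213] = K·y
y = (KᵀK)⁻¹·Kᵀ·(x' − x̄) = [17]
z = y + H·x̄ = [17] + [-15] = [2]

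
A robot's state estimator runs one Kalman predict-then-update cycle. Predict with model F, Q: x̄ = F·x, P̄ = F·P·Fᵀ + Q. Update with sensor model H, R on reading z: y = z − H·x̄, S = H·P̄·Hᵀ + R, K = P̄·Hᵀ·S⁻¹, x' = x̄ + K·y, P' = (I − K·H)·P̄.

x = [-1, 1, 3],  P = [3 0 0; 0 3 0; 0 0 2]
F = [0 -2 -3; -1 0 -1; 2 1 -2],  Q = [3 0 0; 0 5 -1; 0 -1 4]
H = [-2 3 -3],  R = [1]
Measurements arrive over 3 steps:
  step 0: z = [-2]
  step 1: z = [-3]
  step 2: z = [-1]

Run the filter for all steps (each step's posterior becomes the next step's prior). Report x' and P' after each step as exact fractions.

step 0: x' = [-121/20, -161/40, 13/20], P' = [3201/130 2451/260 -903/130; 2451/260 4471/520 597/260; -903/130 597/260 909/130]
step 1: x' = [20238709/1912751, 5244483/1912751, -6345513/1912751], P' = [204389014/1912751 68963163/1912751 -67247981/1912751; 68963163/1912751 29314507/1912751 -16689527/1912751; -67247981/1912751 -16689527/1912751 28294206/1912751]
step 2: x' = [-1267570009/28443307941, -16449830780/28443307941, -6046314539/28443307941], P' = [2052422617777/28443307941 683585987849/28443307941 -684343114813/28443307941; 683585987849/28443307941 318534694267/28443307941 -137711634017/28443307941; -684343114813/28443307941 -137711634017/28443307941 320919832813/28443307941]

step 0: x̄ = F·x = [-11, -2, -7]
step 0: P̄ = F·P·Fᵀ + Q = [33 6 6; 6 10 -3; 6 -3 27]
step 0: y = z − H·x̄ = [-39]
step 0: S = H·P̄·Hᵀ + R = [520]
step 0: K = P̄·Hᵀ·S⁻¹ = [-33/260; 27/520; -51/260]
step 0: x' = x̄ + K·y = [-121/20, -161/40, 13/20]
step 0: P' = (I − K·H)·P̄ = [3201/130 2451/260 -903/130; 2451/260 4471/520 597/260; -903/130 597/260 909/130]
step 1: x̄ = F·x = [61/10, 27/5, -697/40]
step 1: P̄ = F·P·Fᵀ + Q = [8312/65 1533/65 4033/130; 1533/65 1477/65 -3119/65; 4033/130 -3119/65 116039/520]
step 1: y = z − H·x̄ = [-2371/40]
step 1: S = H·P̄·Hᵀ + R = [1912751/520]
step 1: K = P̄·Hᵀ·S⁻¹ = [-144596/1912751; 85776/1912751; -455237/1912751]
step 1: x' = x̄ + K·y = [20238709/1912751, 5244483/1912751, -6345513/1912751]
step 1: P' = (I − K·H)·P̄ = [204389014/1912751 68963163/1912751 -67247981/1912751; 68963163/1912751 29314507/1912751 -16689527/1912751; -67247981/1912751 -16689527/1912751 28294206/1912751]
step 2: x̄ = F·x = [8547573/1912751, -13893196/1912751, 58412927/1912751]
step 2: P̄ = F·P·Fᵀ + Q = [177369811/1912751 -12314053/1912751 222081929/1912751; -12314053/1912751 107751013/1912751 -406376003/1912751; 222081929/1912751 -406376003/1912751 1848292999/1912751]
step 2: y = z − H·x̄ = [232100764/1912751]
step 2: S = H·P̄·Hᵀ + R = [28443307941/1912751]
step 2: K = P̄·Hᵀ·S⁻¹ = [-1057927568/28443307941; 1567009154/28443307941; -7208170864/28443307941]
step 2: x' = x̄ + K·y = [-1267570009/28443307941, -16449830780/28443307941, -6046314539/28443307941]
step 2: P' = (I − K·H)·P̄ = [2052422617777/28443307941 683585987849/28443307941 -684343114813/28443307941; 683585987849/28443307941 318534694267/28443307941 -137711634017/28443307941; -684343114813/28443307941 -137711634017/28443307941 320919832813/28443307941]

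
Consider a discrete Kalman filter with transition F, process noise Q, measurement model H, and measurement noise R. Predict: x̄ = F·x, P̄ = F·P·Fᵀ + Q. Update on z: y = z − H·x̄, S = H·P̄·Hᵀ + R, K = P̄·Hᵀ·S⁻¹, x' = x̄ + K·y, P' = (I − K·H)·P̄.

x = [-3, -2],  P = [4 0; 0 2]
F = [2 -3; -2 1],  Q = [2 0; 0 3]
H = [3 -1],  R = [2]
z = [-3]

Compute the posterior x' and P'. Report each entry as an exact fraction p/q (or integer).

x' = [130/479, 1829/479]
P' = [344/479 772/479; 772/479 2490/479]

x̄ = F·x = [0, 4]
P̄ = F·P·Fᵀ + Q = [36 -22; -22 21]
y = z − H·x̄ = [1]
S = H·P̄·Hᵀ + R = [479]
K = P̄·Hᵀ·S⁻¹ = [130/479; -87/479]
x' = x̄ + K·y = [130/479, 1829/479]
P' = (I − K·H)·P̄ = [344/479 772/479; 772/479 2490/479]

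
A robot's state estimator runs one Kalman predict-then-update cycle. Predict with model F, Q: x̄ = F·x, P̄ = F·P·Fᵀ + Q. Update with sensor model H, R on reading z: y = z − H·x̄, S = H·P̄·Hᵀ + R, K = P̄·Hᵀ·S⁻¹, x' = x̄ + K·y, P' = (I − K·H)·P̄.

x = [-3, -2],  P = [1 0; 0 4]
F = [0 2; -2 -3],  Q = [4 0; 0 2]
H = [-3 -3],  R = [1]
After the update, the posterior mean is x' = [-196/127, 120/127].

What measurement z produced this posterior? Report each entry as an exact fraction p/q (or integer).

z = [2]

x̄ = F·x = [-4, 12]
P̄ = F·P·Fᵀ + Q = [20 -24; -24 42]
S = H·P̄·Hᵀ + R = [127]
K = P̄·Hᵀ·S⁻¹ = [12/127; -54/127]
x' − x̄ = [312/127, -1404/127] = K·y
y = (KᵀK)⁻¹·Kᵀ·(x' − x̄) = [26]
z = y + H·x̄ = [26] + [-24] = [2]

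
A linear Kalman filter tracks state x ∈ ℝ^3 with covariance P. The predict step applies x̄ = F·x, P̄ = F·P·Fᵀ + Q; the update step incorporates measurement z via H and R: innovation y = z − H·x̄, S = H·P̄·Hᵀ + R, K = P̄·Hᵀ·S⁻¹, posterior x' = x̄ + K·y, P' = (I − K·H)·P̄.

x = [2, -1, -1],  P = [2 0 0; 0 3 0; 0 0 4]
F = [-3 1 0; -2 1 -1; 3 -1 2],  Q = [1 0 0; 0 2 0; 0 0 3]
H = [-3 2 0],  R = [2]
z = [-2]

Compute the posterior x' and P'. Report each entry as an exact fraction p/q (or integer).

x̄ = F·x = [-7, -4, 5]
P̄ = F·P·Fᵀ + Q = [22 15 -21; 15 17 -23; -21 -23 40]
y = z − H·x̄ = [-15]
S = H·P̄·Hᵀ + R = [88]
K = P̄·Hᵀ·S⁻¹ = [-9/22; -1/8; 17/88]
x' = x̄ + K·y = [-19/22, -17/8, 185/88]
P' = (I − K·H)·P̄ = [80/11 21/2 -309/22; 21/2 125/8 -167/8; -309/22 -167/8 3231/88]

x' = [-19/22, -17/8, 185/88]
P' = [80/11 21/2 -309/22; 21/2 125/8 -167/8; -309/22 -167/8 3231/88]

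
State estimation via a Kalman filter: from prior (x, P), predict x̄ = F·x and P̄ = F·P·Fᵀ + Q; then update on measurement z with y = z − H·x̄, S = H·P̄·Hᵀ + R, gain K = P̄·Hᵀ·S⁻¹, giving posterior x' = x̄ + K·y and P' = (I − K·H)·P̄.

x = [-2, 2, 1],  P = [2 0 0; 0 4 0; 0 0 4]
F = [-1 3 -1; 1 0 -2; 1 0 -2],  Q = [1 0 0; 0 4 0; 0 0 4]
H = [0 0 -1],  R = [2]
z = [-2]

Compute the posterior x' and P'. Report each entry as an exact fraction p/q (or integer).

x̄ = F·x = [7, -4, -4]
P̄ = F·P·Fᵀ + Q = [43 6 6; 6 22 18; 6 18 22]
y = z − H·x̄ = [-6]
S = H·P̄·Hᵀ + R = [24]
K = P̄·Hᵀ·S⁻¹ = [-1/4; -3/4; -11/12]
x' = x̄ + K·y = [17/2, 1/2, 3/2]
P' = (I − K·H)·P̄ = [83/2 3/2 1/2; 3/2 17/2 3/2; 1/2 3/2 11/6]

x' = [17/2, 1/2, 3/2]
P' = [83/2 3/2 1/2; 3/2 17/2 3/2; 1/2 3/2 11/6]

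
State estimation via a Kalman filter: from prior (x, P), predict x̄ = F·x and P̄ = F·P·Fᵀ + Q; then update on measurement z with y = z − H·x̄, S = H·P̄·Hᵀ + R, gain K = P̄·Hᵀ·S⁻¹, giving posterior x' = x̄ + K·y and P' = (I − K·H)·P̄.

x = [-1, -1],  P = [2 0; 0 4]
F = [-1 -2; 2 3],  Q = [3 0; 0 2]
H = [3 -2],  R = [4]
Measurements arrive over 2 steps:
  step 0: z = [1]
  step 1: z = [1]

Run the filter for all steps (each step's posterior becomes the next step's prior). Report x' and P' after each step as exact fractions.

step 0: x̄ = F·x = [3, -5]
step 0: P̄ = F·P·Fᵀ + Q = [21 -28; -28 46]
step 0: y = z − H·x̄ = [-18]
step 0: S = H·P̄·Hᵀ + R = [713]
step 0: K = P̄·Hᵀ·S⁻¹ = [119/713; -176/713]
step 0: x' = x̄ + K·y = [-3/713, -397/713]
step 0: P' = (I − K·H)·P̄ = [812/713 980/713; 980/713 1822/713]
step 1: x̄ = F·x = [797/713, -1197/713]
step 1: P̄ = F·P·Fᵀ + Q = [14159/713 -19416/713; -19416/713 32832/713]
step 1: y = z − H·x̄ = [-4072/713]
step 1: S = H·P̄·Hᵀ + R = [494603/713]
step 1: K = P̄·Hᵀ·S⁻¹ = [81309/494603; -123912/494603]
step 1: x' = x̄ + K·y = [88511/494603, -122679/494603]
step 1: P' = (I − K·H)·P̄ = [549692/494603 661920/494603; 661920/494603 1240704/494603]

step 0: x' = [-3/713, -397/713], P' = [812/713 980/713; 980/713 1822/713]
step 1: x' = [88511/494603, -122679/494603], P' = [549692/494603 661920/494603; 661920/494603 1240704/494603]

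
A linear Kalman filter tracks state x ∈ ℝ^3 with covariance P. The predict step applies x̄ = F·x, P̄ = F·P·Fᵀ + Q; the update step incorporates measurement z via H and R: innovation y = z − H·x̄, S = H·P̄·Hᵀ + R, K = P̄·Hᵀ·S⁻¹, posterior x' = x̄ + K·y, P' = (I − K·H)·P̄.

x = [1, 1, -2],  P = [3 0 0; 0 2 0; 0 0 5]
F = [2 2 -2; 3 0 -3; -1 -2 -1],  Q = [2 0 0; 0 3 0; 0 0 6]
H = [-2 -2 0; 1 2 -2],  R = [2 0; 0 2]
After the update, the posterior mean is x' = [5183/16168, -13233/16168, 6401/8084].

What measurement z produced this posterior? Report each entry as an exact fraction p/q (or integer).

z = [1, -3]

x̄ = F·x = [8, 9, -1]
P̄ = F·P·Fᵀ + Q = [42 48 -4; 48 75 6; -4 6 22]
S = H·P̄·Hᵀ + R = [854 -664; -664 592]
K = P̄·Hᵀ·S⁻¹ = [-601/4042 1291/16168; -1383/4042 -1125/16168; -821/2021 -4175/8084]
x' − x̄ = [-124161/16168, -158745/16168, 14485/8084] = K·y
y = (KᵀK)⁻¹·Kᵀ·(x' − x̄) = [35, -31]
z = y + H·x̄ = [35, -31] + [-34, 28] = [1, -3]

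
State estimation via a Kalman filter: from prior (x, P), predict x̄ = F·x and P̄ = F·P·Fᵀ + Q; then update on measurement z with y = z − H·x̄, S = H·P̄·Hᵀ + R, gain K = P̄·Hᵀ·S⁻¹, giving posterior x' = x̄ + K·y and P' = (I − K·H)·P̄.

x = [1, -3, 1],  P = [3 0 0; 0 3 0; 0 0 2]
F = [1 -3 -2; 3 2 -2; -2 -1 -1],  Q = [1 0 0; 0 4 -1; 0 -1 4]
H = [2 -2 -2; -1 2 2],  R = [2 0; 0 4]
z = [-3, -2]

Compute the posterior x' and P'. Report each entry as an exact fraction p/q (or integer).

x' = [-10840/2863, -755/2863, -930/409]
P' = [13764/2863 9236/2863 304/409; 9236/2863 63624/2863 -7860/409; 304/409 -7860/409 8106/409]

x̄ = F·x = [8, -5, 0]
P̄ = F·P·Fᵀ + Q = [39 -1 7; -1 51 -21; 7 -21 21]
y = z − H·x̄ = [-29, 16]
S = H·P̄·Hᵀ + R = [230 -162; -162 139]
K = P̄·Hᵀ·S⁻¹ = [2400/2863 2241/2863; 632/2863 1993/2863; 58/409 47/409]
x' = x̄ + K·y = [-10840/2863, -755/2863, -930/409]
P' = (I − K·H)·P̄ = [13764/2863 9236/2863 304/409; 9236/2863 63624/2863 -7860/409; 304/409 -7860/409 8106/409]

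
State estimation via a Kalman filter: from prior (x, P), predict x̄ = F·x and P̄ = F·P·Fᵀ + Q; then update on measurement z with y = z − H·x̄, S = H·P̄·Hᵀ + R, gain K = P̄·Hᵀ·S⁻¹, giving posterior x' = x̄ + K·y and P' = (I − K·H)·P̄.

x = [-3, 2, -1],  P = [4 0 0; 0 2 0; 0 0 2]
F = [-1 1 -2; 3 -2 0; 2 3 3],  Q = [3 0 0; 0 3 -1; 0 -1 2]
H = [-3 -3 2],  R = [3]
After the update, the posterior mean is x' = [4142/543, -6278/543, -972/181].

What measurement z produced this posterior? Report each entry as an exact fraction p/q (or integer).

z = [1]

x̄ = F·x = [7, -13, -3]
P̄ = F·P·Fᵀ + Q = [17 -16 -14; -16 47 11; -14 11 54]
S = H·P̄·Hᵀ + R = [543]
K = P̄·Hᵀ·S⁻¹ = [-31/543; -71/543; 39/181]
x' − x̄ = [341/543, 781/543, -429/181] = K·y
y = (KᵀK)⁻¹·Kᵀ·(x' − x̄) = [-11]
z = y + H·x̄ = [-11] + [12] = [1]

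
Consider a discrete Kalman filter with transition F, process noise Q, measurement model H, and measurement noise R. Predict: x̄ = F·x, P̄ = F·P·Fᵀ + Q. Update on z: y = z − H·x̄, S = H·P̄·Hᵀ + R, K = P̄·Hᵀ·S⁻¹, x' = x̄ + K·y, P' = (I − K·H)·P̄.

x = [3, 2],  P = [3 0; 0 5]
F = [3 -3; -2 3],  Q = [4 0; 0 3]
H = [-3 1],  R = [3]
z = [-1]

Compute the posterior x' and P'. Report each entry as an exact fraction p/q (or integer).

x̄ = F·x = [3, 0]
P̄ = F·P·Fᵀ + Q = [76 -63; -63 60]
y = z − H·x̄ = [8]
S = H·P̄·Hᵀ + R = [1125]
K = P̄·Hᵀ·S⁻¹ = [-97/375; 83/375]
x' = x̄ + K·y = [349/375, 664/375]
P' = (I − K·H)·P̄ = [91/125 176/125; 176/125 611/125]

x' = [349/375, 664/375]
P' = [91/125 176/125; 176/125 611/125]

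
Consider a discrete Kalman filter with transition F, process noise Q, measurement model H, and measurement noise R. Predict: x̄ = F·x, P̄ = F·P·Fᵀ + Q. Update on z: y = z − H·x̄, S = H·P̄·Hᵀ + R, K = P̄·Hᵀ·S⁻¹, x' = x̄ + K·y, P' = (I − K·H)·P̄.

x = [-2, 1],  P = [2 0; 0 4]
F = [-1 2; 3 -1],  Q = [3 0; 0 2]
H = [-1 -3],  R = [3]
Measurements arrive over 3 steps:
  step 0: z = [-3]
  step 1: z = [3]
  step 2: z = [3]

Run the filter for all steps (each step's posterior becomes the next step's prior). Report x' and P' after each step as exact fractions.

step 0: x' = [17/13, 17/39], P' = [945/52 -161/26; -161/26 95/39]
step 1: x' = [106377/50255, -85206/50255], P' = [311496/50255 -227361/100510; -227361/100510 57889/50255]
step 2: x' = [-63672207/46037282, -22639239/46037282], P' = [570662589/92074564 -207779061/92074564; -207779061/92074564 105602921/92074564]

step 0: x̄ = F·x = [4, -7]
step 0: P̄ = F·P·Fᵀ + Q = [21 -14; -14 24]
step 0: y = z − H·x̄ = [-20]
step 0: S = H·P̄·Hᵀ + R = [156]
step 0: K = P̄·Hᵀ·S⁻¹ = [7/52; -29/78]
step 0: x' = x̄ + K·y = [17/13, 17/39]
step 0: P' = (I − K·H)·P̄ = [945/52 -161/26; -161/26 95/39]
step 1: x̄ = F·x = [-17/39, 136/39]
step 1: P̄ = F·P·Fᵀ + Q = [8687/156 -16027/156; -16027/156 32003/156]
step 1: y = z − H·x̄ = [508/39]
step 1: S = H·P̄·Hᵀ + R = [50255/39]
step 1: K = P̄·Hᵀ·S⁻¹ = [19697/100510; -39991/100510]
step 1: x' = x̄ + K·y = [106377/50255, -85206/50255]
step 1: P' = (I − K·H)·P̄ = [311496/50255 -227361/100510; -227361/100510 57889/50255]
step 2: x̄ = F·x = [-276789/50255, 404337/50255]
step 2: P̄ = F·P·Fᵀ + Q = [1148539/50255 -3692059/100510; -3692059/100510 3643946/50255]
step 2: y = z − H·x̄ = [1086987/50255]
step 2: S = H·P̄·Hᵀ + R = [23018641/50255]
step 2: K = P̄·Hᵀ·S⁻¹ = [8779099/46037282; -18171617/46037282]
step 2: x' = x̄ + K·y = [-63672207/46037282, -22639239/46037282]
step 2: P' = (I − K·H)·P̄ = [570662589/92074564 -207779061/92074564; -207779061/92074564 105602921/92074564]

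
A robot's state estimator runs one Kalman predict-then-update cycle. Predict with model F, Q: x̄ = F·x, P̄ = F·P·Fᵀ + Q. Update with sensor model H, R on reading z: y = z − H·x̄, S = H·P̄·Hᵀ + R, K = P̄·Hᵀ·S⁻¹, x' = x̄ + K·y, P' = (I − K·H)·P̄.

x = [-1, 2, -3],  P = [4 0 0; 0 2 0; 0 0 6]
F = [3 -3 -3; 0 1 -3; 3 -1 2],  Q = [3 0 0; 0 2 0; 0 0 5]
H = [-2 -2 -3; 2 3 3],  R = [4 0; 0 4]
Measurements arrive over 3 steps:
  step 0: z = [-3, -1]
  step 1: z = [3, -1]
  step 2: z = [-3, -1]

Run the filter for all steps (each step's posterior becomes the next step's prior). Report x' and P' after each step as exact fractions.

step 0: x' = [-101352/37921, -64772/37921, 133407/37921], P' = [521679/37921 84672/37921 -412458/37921; 84672/37921 258776/37921 -271756/37921; -412458/37921 -271756/37921 505640/37921]
step 1: x' = [-5613997941/4794097001, 6443073682/4794097001, -4820406805/4794097001], P' = [47484582519/9588194002 -3850186686/4794097001 -11798810205/4794097001; -3850186686/4794097001 35004608608/4794097001 -26568443944/4794097001; -11798810205/4794097001 -26568443944/4794097001 30494183818/4794097001]
step 2: x' = [1367770837492017/960406627652113, -3092564317730756/960406627652113, 1975067230836009/960406627652113], P' = [4723257298536732/960406627652113 -852201874407444/960406627652113 -2275836642008352/960406627652113; -852201874407444/960406627652113 7062828609199976/960406627652113 -5314158954080004/960406627652113; -2275836642008352/960406627652113 -5314158954080004/960406627652113 6047497866382844/960406627652113]

step 0: x̄ = F·x = [0, 11, -11]
step 0: P̄ = F·P·Fᵀ + Q = [111 48 6; 48 58 -38; 6 -38 67]
step 0: y = z − H·x̄ = [-14, -1]
step 0: S = H·P̄·Hᵀ + R = [1283 -1377; -1377 1537]
step 0: K = P̄·Hᵀ·S⁻¹ = [6168/37921 15000/37921; 32093/37921 32601/37921; -37123/37921 -30816/37921]
step 0: x' = x̄ + K·y = [-101352/37921, -64772/37921, 133407/37921]
step 0: P' = (I − K·H)·P̄ = [521679/37921 84672/37921 -412458/37921; 84672/37921 258776/37921 -271756/37921; -412458/37921 -271756/37921 505640/37921]
step 1: x̄ = F·x = [-509961/37921, -464993/37921, 27530/37921]
step 1: P̄ = F·P·Fᵀ + Q = [12697158/37921 6110034/37921 3474177/37921; 6110034/37921 6515914/37921 -685258/37921; 3474177/37921 -685258/37921 2795548/37921]
step 1: y = z − H·x̄ = [-1753555/37921, 2294390/37921]
step 1: S = H·P̄·Hᵀ + R = [184511204/37921 -207555642/37921; -207555642/37921 237419362/37921]
step 1: K = P̄·Hᵀ·S⁻¹ = [-1096944633/4794097001 268795923/9588194002; 4349121997/4794097001 4402030155/4794097001; -3687010789/4794097001 -2955100197/4794097001]
step 1: x' = x̄ + K·y = [-5613997941/4794097001, 6443073682/4794097001, -4820406805/4794097001]
step 1: P' = (I − K·H)·P̄ = [47484582519/9588194002 -3850186686/4794097001 -11798810205/4794097001; -3850186686/4794097001 35004608608/4794097001 -26568443944/4794097001; -11798810205/4794097001 -26568443944/4794097001 30494183818/4794097001]
step 2: x̄ = F·x = [-21709994454/4794097001, 20904294097/4794097001, -32925881115/4794097001]
step 2: P̄ = F·P·Fᵀ + Q = [1242003994437/9588194002 104661896661/4794097001 594066693861/9588194002; 104661896661/4794097001 478451120636/4794097001 -256173199449/4794097001; 594066693861/9588194002 -256173199449/4794097001 764843247305/9588194002]
step 2: y = z − H·x̄ = [-114771335062/4794097001, 74690652961/4794097001]
step 2: S = H·P̄·Hᵀ + R = [18372800830721/9588194002 -19129860927207/9588194002; -19129860927207/9588194002 20920528816981/9588194002]
step 2: K = P̄·Hᵀ·S⁻¹ = [-228650230558380/960406627652113 15599761956519/960406627652113; 880305848163737/960406627652113 885401304136257/960406627652113; -740625601742955/960406627652113 -587914136777046/960406627652113]
step 2: x' = x̄ + K·y = [1367770837492017/960406627652113, -3092564317730756/960406627652113, 1975067230836009/960406627652113]
step 2: P' = (I − K·H)·P̄ = [4723257298536732/960406627652113 -852201874407444/960406627652113 -2275836642008352/960406627652113; -852201874407444/960406627652113 7062828609199976/960406627652113 -5314158954080004/960406627652113; -2275836642008352/960406627652113 -5314158954080004/960406627652113 6047497866382844/960406627652113]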